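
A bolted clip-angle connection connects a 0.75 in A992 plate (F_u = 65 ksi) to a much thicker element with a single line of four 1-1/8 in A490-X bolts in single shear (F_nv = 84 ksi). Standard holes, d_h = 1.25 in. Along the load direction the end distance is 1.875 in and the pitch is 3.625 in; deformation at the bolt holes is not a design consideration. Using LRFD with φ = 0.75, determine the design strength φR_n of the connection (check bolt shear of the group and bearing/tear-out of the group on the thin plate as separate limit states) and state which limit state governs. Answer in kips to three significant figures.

Bolt shear: A_b = π·1.125²/4 = 0.994 in²; R_n = 84 × 0.994 × 4 × 1 = 334 kips → 0.75 × 334 = 250 kips.
Bearing (1.5 l_c t F_u ≤ 3.0 d t F_u): upper limit = 3.0·1.125·0.75·65 = 164.5 kips.
  Edge l_c = 1.875 − 1.25/2 = 1.25 → r_n = 91.41 kips; interior l_c = 3.625 − 1.25 = 2.375 → r_n = 164.5 kips.
  R_n,bearing = 1·91.41 + 3·164.5 = 585 kips → 0.75 × 585 = 439 kips.
Bolt shear governs: 250 kips.

250 kips (bolt shear governs)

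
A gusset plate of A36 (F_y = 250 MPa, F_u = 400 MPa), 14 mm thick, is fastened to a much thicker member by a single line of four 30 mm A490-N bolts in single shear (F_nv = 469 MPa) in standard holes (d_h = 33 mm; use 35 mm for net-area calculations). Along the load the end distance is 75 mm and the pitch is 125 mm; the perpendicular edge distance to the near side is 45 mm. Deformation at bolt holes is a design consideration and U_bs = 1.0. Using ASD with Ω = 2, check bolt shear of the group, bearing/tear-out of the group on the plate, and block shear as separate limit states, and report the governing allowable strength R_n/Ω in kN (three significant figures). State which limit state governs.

Bolt shear: A_b = π·30²/4 = 706.9 mm²; R_n = 469 × 706.9 × 4 × 1 / 1000 = 1326 kN → 1326 / 2 = 663 kN.
Bearing: edge l_c = 58.5, r_n = 393.1 kN; interior l_c = 92, r_n = 403.2 kN; R_n = 393.1 + 3·403.2 = 1603 kN → 801 kN.
Block shear: A_gv = 6300, A_nv = 4585, A_nt = 385 mm²; R_n = min(0.6F_uA_nv, 0.6F_yA_gv) + U_bs·F_u·A_nt = 1099 kN → 550 kN.
Block shear governs: 550 kN.

550 kN (block shear governs)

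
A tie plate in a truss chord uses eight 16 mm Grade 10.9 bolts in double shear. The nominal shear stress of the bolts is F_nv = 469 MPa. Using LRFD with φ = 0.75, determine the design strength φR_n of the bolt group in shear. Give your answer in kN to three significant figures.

A_b = π × 16² / 4 = 201.1 mm².
R_n = F_nv · A_b · n · n_s = 469 × 201.1 × 8 × 2 / 1000 = 1509 kN.
Design strength φR_n = 0.75 × 1509 = 1130 kN.

1130 kN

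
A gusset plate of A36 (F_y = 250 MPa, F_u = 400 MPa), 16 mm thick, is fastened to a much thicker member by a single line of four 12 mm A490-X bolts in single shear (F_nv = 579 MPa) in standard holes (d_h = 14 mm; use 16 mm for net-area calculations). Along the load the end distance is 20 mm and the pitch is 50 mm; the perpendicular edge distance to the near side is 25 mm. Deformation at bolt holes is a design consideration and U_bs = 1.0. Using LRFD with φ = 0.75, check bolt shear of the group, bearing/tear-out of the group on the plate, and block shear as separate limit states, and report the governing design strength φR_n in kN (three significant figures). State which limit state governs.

196 kN (bolt shear governs)

Bolt shear: A_b = π·12²/4 = 113.1 mm²; R_n = 579 × 113.1 × 4 × 1 / 1000 = 261.9 kN → 0.75 × 261.9 = 196 kN.
Bearing: edge l_c = 13, r_n = 99.84 kN; interior l_c = 36, r_n = 184.3 kN; R_n = 99.84 + 3·184.3 = 652.8 kN → 490 kN.
Block shear: A_gv = 2720, A_nv = 1824, A_nt = 272 mm²; R_n = min(0.6F_uA_nv, 0.6F_yA_gv) + U_bs·F_u·A_nt = 516.8 kN → 388 kN.
Bolt shear governs: 196 kN.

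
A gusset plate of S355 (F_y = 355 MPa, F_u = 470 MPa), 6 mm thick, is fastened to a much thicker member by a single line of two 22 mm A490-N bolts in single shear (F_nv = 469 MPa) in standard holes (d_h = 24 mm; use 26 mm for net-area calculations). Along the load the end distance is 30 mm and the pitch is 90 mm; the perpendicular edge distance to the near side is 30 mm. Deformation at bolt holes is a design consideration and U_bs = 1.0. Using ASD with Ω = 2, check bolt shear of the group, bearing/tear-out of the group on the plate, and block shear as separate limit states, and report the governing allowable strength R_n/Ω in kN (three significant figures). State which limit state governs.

92.5 kN (block shear governs)

Bolt shear: A_b = π·22²/4 = 380.1 mm²; R_n = 469 × 380.1 × 2 × 1 / 1000 = 356.6 kN → 356.6 / 2 = 178 kN.
Bearing: edge l_c = 18, r_n = 60.91 kN; interior l_c = 66, r_n = 148.9 kN; R_n = 60.91 + 1·148.9 = 209.8 kN → 105 kN.
Block shear: A_gv = 720, A_nv = 486, A_nt = 102 mm²; R_n = min(0.6F_uA_nv, 0.6F_yA_gv) + U_bs·F_u·A_nt = 185 kN → 92.5 kN.
Block shear governs: 92.5 kN.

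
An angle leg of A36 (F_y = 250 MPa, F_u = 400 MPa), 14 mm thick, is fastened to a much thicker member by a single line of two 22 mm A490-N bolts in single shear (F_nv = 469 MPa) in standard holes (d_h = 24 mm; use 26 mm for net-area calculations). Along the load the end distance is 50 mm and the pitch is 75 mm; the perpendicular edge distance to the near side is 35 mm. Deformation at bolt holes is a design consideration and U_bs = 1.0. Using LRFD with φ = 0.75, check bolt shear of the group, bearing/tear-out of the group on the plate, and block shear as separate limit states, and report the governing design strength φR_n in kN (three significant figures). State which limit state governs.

267 kN (bolt shear governs)

Bolt shear: A_b = π·22²/4 = 380.1 mm²; R_n = 469 × 380.1 × 2 × 1 / 1000 = 356.6 kN → 0.75 × 356.6 = 267 kN.
Bearing: edge l_c = 38, r_n = 255.4 kN; interior l_c = 51, r_n = 295.7 kN; R_n = 255.4 + 1·295.7 = 551 kN → 413 kN.
Block shear: A_gv = 1750, A_nv = 1204, A_nt = 308 mm²; R_n = min(0.6F_uA_nv, 0.6F_yA_gv) + U_bs·F_u·A_nt = 385.7 kN → 289 kN.
Bolt shear governs: 267 kN.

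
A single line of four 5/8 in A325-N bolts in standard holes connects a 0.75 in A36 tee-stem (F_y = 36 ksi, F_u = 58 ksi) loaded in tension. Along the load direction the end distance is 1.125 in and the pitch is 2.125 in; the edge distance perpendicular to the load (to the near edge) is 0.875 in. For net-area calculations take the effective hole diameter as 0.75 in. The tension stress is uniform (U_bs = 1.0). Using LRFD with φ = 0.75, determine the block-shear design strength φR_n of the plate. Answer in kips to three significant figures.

107 kips

Shear plane L_v = 1.125 + 3·2.125 = 7.5 in; A_gv = 7.5 × 0.75 = 5.625 in².
A_nv = (7.5 − 3.5·0.75) × 0.75 = 3.656 in².
A_nt = (0.875 − 0.5·0.75) × 0.75 = 0.375 in².
0.6 F_u A_nv = 127.2 kips; 0.6 F_y A_gv = 121.5 kips → shear yielding governs the shear term.
R_n = 121.5 + 1.0 × 58 × 0.375 = 143.2 kips.
Design strength φR_n = 0.75 × 143.2 = 107 kips.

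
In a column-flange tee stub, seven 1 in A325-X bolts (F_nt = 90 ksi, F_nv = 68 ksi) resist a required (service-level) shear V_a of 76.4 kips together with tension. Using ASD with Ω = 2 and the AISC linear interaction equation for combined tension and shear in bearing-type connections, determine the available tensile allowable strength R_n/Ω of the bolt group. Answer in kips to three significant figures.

A_b = π·1²/4 = 0.7854 in²; f_rv = 76.4 / (7 × 0.7854) = 13.9 ksi.
F'_nt = 1.3 F_nt − (Ω F_nt / F_nv) f_rv = 1.3·90 − (2·90/68)·13.9 = 80.22 ksi, capped at F_nt → F'_nt = 80.22 ksi.
R_n = F'_nt · A_b · n = 80.22 × 0.7854 × 7 = 441 kips.
Allowable strength R_n/Ω = 441 / 2 = 221 kips.

221 kips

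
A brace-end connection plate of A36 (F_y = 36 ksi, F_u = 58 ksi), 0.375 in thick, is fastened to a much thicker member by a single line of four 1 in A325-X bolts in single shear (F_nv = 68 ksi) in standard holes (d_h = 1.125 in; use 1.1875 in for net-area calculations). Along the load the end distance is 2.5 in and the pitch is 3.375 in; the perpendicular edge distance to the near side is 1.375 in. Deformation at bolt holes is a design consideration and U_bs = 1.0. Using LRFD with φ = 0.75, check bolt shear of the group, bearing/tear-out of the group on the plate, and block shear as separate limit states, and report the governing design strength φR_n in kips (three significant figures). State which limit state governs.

Bolt shear: A_b = π·1²/4 = 0.7854 in²; R_n = 68 × 0.7854 × 4 × 1 = 213.6 kips → 0.75 × 213.6 = 160 kips.
Bearing: edge l_c = 1.938, r_n = 50.57 kips; interior l_c = 2.25, r_n = 52.2 kips; R_n = 50.57 + 3·52.2 = 207.2 kips → 155 kips.
Block shear: A_gv = 4.734, A_nv = 3.176, A_nt = 0.293 in²; R_n = min(0.6F_uA_nv, 0.6F_yA_gv) + U_bs·F_u·A_nt = 119.3 kips → 89.4 kips.
Block shear governs: 89.4 kips.

89.4 kips (block shear governs)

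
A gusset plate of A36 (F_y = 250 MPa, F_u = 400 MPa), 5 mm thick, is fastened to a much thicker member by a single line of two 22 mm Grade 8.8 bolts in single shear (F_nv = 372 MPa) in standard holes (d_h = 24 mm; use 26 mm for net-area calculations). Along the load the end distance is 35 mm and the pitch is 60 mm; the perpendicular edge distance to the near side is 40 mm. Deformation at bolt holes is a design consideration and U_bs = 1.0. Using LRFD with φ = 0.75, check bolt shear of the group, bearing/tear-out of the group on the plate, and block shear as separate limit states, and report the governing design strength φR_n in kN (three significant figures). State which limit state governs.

90.9 kN (block shear governs)

Bolt shear: A_b = π·22²/4 = 380.1 mm²; R_n = 372 × 380.1 × 2 × 1 / 1000 = 282.8 kN → 0.75 × 282.8 = 212 kN.
Bearing: edge l_c = 23, r_n = 55.2 kN; interior l_c = 36, r_n = 86.4 kN; R_n = 55.2 + 1·86.4 = 141.6 kN → 106 kN.
Block shear: A_gv = 475, A_nv = 280, A_nt = 135 mm²; R_n = min(0.6F_uA_nv, 0.6F_yA_gv) + U_bs·F_u·A_nt = 121.2 kN → 90.9 kN.
Block shear governs: 90.9 kN.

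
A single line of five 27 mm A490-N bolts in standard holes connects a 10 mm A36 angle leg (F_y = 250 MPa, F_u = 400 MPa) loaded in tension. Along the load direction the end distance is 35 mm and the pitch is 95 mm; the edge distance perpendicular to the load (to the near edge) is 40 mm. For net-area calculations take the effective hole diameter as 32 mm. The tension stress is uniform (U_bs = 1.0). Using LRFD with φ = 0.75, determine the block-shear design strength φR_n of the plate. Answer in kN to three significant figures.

539 kN

Shear plane L_v = 35 + 4·95 = 415 mm; A_gv = 415 × 10 = 4150 mm².
A_nv = (415 − 4.5·32) × 10 = 2710 mm².
A_nt = (40 − 0.5·32) × 10 = 240 mm².
0.6 F_u A_nv = 650.4 kN; 0.6 F_y A_gv = 622.5 kN → shear yielding governs the shear term.
R_n = 622.5 + 1.0 × 400 × 240 / 1000 = 718.5 kN.
Design strength φR_n = 0.75 × 718.5 = 539 kN.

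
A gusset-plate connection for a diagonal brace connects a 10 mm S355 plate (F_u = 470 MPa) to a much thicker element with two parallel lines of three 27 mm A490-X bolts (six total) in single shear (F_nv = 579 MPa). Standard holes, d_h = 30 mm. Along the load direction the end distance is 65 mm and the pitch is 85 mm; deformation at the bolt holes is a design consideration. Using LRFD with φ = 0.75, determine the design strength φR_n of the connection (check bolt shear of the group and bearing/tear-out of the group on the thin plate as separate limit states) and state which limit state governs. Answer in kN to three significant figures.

Bolt shear: A_b = π·27²/4 = 572.6 mm²; R_n = 579 × 572.6 × 6 × 1 / 1000 = 1989 kN → 0.75 × 1989 = 1490 kN.
Bearing (1.2 l_c t F_u ≤ 2.4 d t F_u): upper limit = 2.4·27·10·470 / 1000 = 304.6 kN.
  Edge l_c = 65 − 30/2 = 50 → r_n = 282 kN; interior l_c = 85 − 30 = 55 → r_n = 304.6 kN.
  R_n,bearing = 2·282 + 4·304.6 = 1782 kN → 0.75 × 1782 = 1340 kN.
Bearing governs: 1340 kN.

1340 kN (bearing governs)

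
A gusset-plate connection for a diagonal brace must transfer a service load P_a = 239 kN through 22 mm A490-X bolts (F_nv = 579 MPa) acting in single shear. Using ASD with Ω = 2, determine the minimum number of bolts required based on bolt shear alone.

A_b = π·22²/4 = 380.1 mm².
Per-bolt allowable strength R_n/Ω = 579 × 380.1 × 1 / 1000 / 2 = 110 kN.
n ≥ 239 / 110 = 2.172 → use 3 bolts.

3 bolts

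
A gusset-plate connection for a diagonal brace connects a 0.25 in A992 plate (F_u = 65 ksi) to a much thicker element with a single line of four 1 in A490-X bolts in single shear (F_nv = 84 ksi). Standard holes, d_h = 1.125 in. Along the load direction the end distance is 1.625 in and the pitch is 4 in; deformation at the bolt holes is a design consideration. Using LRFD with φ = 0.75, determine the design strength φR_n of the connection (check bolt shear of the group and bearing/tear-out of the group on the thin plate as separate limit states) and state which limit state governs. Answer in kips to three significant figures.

Bolt shear: A_b = π·1²/4 = 0.7854 in²; R_n = 84 × 0.7854 × 4 × 1 = 263.9 kips → 0.75 × 263.9 = 198 kips.
Bearing (1.2 l_c t F_u ≤ 2.4 d t F_u): upper limit = 2.4·1·0.25·65 = 39 kips.
  Edge l_c = 1.625 − 1.125/2 = 1.062 → r_n = 20.72 kips; interior l_c = 4 − 1.125 = 2.875 → r_n = 39 kips.
  R_n,bearing = 1·20.72 + 3·39 = 137.7 kips → 0.75 × 137.7 = 103 kips.
Bearing governs: 103 kips.

103 kips (bearing governs)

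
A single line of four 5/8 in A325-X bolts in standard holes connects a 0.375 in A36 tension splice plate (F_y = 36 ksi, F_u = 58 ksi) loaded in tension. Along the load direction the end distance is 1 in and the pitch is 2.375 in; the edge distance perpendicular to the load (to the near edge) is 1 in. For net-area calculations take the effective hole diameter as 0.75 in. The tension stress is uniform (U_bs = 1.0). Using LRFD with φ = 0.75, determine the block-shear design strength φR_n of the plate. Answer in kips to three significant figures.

Shear plane L_v = 1 + 3·2.375 = 8.125 in; A_gv = 8.125 × 0.375 = 3.047 in².
A_nv = (8.125 − 3.5·0.75) × 0.375 = 2.062 in².
A_nt = (1 − 0.5·0.75) × 0.375 = 0.2344 in².
0.6 F_u A_nv = 71.77 kips; 0.6 F_y A_gv = 65.81 kips → shear yielding governs the shear term.
R_n = 65.81 + 1.0 × 58 × 0.2344 = 79.41 kips.
Design strength φR_n = 0.75 × 79.41 = 59.6 kips.

59.6 kips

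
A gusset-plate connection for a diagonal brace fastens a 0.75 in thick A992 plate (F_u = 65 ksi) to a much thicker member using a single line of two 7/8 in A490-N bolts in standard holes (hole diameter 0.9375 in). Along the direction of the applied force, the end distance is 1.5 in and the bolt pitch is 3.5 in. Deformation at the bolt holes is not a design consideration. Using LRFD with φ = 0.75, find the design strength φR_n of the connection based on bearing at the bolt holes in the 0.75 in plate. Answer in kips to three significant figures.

Per bolt r_n = 1.5 l_c t F_u ≤ 3.0 d t F_u; upper limit = 3.0 × 0.875 × 0.75 × 65 = 128 kips.
Edge bolt: l_c = 1.5 − 0.9375/2 = 1.031 in → 1.5 × 1.031 × 0.75 × 65 = 75.41 → r_n = 75.41 kips.
Interior bolts: l_c = 3.5 − 0.9375 = 2.562 in → 1.5 × 2.562 × 0.75 × 65 = 187.4 → r_n = 128 kips.
R_n = 1 × 75.41 + 1 × 128 = 203.4 kips.
Design strength φR_n = 0.75 × 203.4 = 153 kips.

153 kips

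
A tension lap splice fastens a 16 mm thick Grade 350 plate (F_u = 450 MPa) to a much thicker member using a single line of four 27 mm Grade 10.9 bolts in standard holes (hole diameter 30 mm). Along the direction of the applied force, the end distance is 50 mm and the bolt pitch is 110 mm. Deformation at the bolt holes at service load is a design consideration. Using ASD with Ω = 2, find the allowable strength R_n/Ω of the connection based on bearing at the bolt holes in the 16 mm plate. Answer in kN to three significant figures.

851 kN

Per bolt r_n = 1.2 l_c t F_u ≤ 2.4 d t F_u; upper limit = 2.4 × 27 × 16 × 450 / 1000 = 466.6 kN.
Edge bolt: l_c = 50 − 30/2 = 35 mm → 1.2 × 35 × 16 × 450 / 1000 = 302.4 → r_n = 302.4 kN.
Interior bolts: l_c = 110 − 30 = 80 mm → 1.2 × 80 × 16 × 450 / 1000 = 691.2 → r_n = 466.6 kN.
R_n = 1 × 302.4 + 3 × 466.6 = 1702 kN.
Allowable strength R_n/Ω = 1702 / 2 = 851 kN.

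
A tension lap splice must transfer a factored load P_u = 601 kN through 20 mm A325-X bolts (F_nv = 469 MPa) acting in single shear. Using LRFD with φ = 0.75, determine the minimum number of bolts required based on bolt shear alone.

A_b = π·20²/4 = 314.2 mm².
Per-bolt design strength φR_n = 0.75 × 469 × 314.2 × 1 / 1000 = 110.5 kN.
n ≥ 601 / 110.5 = 5.439 → use 6 bolts.

6 bolts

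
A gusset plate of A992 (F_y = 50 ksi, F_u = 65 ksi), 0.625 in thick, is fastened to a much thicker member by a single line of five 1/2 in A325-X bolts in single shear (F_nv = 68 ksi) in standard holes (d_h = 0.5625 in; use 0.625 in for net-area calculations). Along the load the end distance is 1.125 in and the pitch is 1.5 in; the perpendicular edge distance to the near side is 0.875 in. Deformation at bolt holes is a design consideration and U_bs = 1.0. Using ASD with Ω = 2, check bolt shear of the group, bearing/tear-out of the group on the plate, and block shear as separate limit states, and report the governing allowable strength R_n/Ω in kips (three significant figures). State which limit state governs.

33.4 kips (bolt shear governs)

Bolt shear: A_b = π·0.5²/4 = 0.1963 in²; R_n = 68 × 0.1963 × 5 × 1 = 66.76 kips → 66.76 / 2 = 33.4 kips.
Bearing: edge l_c = 0.8438, r_n = 41.13 kips; interior l_c = 0.9375, r_n = 45.7 kips; R_n = 41.13 + 4·45.7 = 223.9 kips → 112 kips.
Block shear: A_gv = 4.453, A_nv = 2.695, A_nt = 0.3516 in²; R_n = min(0.6F_uA_nv, 0.6F_yA_gv) + U_bs·F_u·A_nt = 128 kips → 64 kips.
Bolt shear governs: 33.4 kips.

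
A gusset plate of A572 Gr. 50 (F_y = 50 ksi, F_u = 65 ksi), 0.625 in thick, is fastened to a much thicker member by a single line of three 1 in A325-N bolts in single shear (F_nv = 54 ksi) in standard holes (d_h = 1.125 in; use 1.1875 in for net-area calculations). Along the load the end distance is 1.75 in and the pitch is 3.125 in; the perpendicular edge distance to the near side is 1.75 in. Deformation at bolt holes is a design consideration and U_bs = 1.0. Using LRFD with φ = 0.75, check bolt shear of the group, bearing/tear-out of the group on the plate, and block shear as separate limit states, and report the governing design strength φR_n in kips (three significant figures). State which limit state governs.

Bolt shear: A_b = π·1²/4 = 0.7854 in²; R_n = 54 × 0.7854 × 3 × 1 = 127.2 kips → 0.75 × 127.2 = 95.4 kips.
Bearing: edge l_c = 1.188, r_n = 57.89 kips; interior l_c = 2, r_n = 97.5 kips; R_n = 57.89 + 2·97.5 = 252.9 kips → 190 kips.
Block shear: A_gv = 5, A_nv = 3.145, A_nt = 0.7227 in²; R_n = min(0.6F_uA_nv, 0.6F_yA_gv) + U_bs·F_u·A_nt = 169.6 kips → 127 kips.
Bolt shear governs: 95.4 kips.

95.4 kips (bolt shear governs)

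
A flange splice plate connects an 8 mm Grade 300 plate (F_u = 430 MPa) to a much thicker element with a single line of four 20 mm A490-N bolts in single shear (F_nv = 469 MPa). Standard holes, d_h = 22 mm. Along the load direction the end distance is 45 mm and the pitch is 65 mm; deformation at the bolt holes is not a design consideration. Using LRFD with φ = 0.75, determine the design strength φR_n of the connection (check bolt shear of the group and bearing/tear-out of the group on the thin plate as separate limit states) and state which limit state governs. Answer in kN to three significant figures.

442 kN (bolt shear governs)

Bolt shear: A_b = π·20²/4 = 314.2 mm²; R_n = 469 × 314.2 × 4 × 1 / 1000 = 589.4 kN → 0.75 × 589.4 = 442 kN.
Bearing (1.5 l_c t F_u ≤ 3.0 d t F_u): upper limit = 3.0·20·8·430 / 1000 = 206.4 kN.
  Edge l_c = 45 − 22/2 = 34 → r_n = 175.4 kN; interior l_c = 65 − 22 = 43 → r_n = 206.4 kN.
  R_n,bearing = 1·175.4 + 3·206.4 = 794.6 kN → 0.75 × 794.6 = 596 kN.
Bolt shear governs: 442 kN.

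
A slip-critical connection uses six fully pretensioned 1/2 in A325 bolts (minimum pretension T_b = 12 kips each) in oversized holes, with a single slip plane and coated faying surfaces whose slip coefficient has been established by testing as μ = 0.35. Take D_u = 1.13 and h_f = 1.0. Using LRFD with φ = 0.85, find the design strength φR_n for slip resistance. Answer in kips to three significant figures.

R_n = μ · D_u · h_f · T_b · n_s · n_b = 0.35 × 1.13 × 1.0 × 12 × 1 × 6 = 28.48 kips.
Design strength φR_n = 0.85 × 28.48 = 24.2 kips.

24.2 kips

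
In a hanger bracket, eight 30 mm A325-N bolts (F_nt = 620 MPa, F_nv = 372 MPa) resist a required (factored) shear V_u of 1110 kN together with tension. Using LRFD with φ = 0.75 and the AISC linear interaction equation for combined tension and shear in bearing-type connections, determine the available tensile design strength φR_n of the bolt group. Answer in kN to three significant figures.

1570 kN

A_b = π·30²/4 = 706.9 mm²; f_rv = 1110 × 1000 / (8 × 706.9) = 196.3 MPa.
F'_nt = 1.3 F_nt − (F_nt / φF_nv) f_rv = 1.3·620 − (620/(0.75·372))·196.3 = 369.8 MPa, capped at F_nt → F'_nt = 369.8 MPa.
R_n = F'_nt · A_b · n = 369.8 × 706.9 × 8 / 1000 = 2091 kN.
Design strength φR_n = 0.75 × 2091 = 1570 kN.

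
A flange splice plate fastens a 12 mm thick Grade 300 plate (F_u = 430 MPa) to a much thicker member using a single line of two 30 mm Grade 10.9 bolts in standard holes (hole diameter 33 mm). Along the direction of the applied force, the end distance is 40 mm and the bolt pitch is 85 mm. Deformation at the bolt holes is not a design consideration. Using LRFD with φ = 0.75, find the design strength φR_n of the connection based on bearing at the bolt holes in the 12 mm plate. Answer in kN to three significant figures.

438 kN

Per bolt r_n = 1.5 l_c t F_u ≤ 3.0 d t F_u; upper limit = 3.0 × 30 × 12 × 430 / 1000 = 464.4 kN.
Edge bolt: l_c = 40 − 33/2 = 23.5 mm → 1.5 × 23.5 × 12 × 430 / 1000 = 181.9 → r_n = 181.9 kN.
Interior bolts: l_c = 85 − 33 = 52 mm → 1.5 × 52 × 12 × 430 / 1000 = 402.5 → r_n = 402.5 kN.
R_n = 1 × 181.9 + 1 × 402.5 = 584.4 kN.
Design strength φR_n = 0.75 × 584.4 = 438 kN.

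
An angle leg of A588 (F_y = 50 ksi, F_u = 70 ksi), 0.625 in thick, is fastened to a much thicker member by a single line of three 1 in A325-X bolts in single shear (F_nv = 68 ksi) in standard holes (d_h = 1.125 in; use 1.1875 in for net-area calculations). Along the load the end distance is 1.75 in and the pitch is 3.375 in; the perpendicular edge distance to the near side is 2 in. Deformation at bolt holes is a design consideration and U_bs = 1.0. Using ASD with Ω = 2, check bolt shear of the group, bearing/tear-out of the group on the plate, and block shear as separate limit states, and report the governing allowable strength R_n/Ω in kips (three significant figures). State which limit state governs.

80.1 kips (bolt shear governs)

Bolt shear: A_b = π·1²/4 = 0.7854 in²; R_n = 68 × 0.7854 × 3 × 1 = 160.2 kips → 160.2 / 2 = 80.1 kips.
Bearing: edge l_c = 1.188, r_n = 62.34 kips; interior l_c = 2.25, r_n = 105 kips; R_n = 62.34 + 2·105 = 272.3 kips → 136 kips.
Block shear: A_gv = 5.312, A_nv = 3.457, A_nt = 0.8789 in²; R_n = min(0.6F_uA_nv, 0.6F_yA_gv) + U_bs·F_u·A_nt = 206.7 kips → 103 kips.
Bolt shear governs: 80.1 kips.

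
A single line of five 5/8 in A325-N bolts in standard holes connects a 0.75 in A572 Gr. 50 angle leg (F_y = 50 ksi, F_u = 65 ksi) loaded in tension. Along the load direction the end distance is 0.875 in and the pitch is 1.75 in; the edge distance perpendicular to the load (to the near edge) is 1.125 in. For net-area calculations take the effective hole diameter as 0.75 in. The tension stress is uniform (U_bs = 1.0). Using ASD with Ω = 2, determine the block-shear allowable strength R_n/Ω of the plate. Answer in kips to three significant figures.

84.1 kips

Shear plane L_v = 0.875 + 4·1.75 = 7.875 in; A_gv = 7.875 × 0.75 = 5.906 in².
A_nv = (7.875 − 4.5·0.75) × 0.75 = 3.375 in².
A_nt = (1.125 − 0.5·0.75) × 0.75 = 0.5625 in².
0.6 F_u A_nv = 131.6 kips; 0.6 F_y A_gv = 177.2 kips → shear rupture governs the shear term.
R_n = 131.6 + 1.0 × 65 × 0.5625 = 168.2 kips.
Allowable strength R_n/Ω = 168.2 / 2 = 84.1 kips.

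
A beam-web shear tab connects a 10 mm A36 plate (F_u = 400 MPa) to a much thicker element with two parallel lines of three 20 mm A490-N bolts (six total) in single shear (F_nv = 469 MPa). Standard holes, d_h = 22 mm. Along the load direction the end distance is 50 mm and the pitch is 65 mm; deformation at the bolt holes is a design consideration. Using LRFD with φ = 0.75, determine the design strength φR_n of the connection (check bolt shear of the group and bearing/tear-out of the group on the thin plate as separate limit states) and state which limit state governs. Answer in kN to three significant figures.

Bolt shear: A_b = π·20²/4 = 314.2 mm²; R_n = 469 × 314.2 × 6 × 1 / 1000 = 884 kN → 0.75 × 884 = 663 kN.
Bearing (1.2 l_c t F_u ≤ 2.4 d t F_u): upper limit = 2.4·20·10·400 / 1000 = 192 kN.
  Edge l_c = 50 − 22/2 = 39 → r_n = 187.2 kN; interior l_c = 65 − 22 = 43 → r_n = 192 kN.
  R_n,bearing = 2·187.2 + 4·192 = 1142 kN → 0.75 × 1142 = 857 kN.
Bolt shear governs: 663 kN.

663 kN (bolt shear governs)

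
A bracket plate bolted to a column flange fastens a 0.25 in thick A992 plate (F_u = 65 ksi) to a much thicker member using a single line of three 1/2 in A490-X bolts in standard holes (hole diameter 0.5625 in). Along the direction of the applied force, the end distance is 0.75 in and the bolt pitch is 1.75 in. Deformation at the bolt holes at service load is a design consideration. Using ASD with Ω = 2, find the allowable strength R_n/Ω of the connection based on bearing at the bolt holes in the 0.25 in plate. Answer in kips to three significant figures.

Per bolt r_n = 1.2 l_c t F_u ≤ 2.4 d t F_u; upper limit = 2.4 × 0.5 × 0.25 × 65 = 19.5 kips.
Edge bolt: l_c = 0.75 − 0.5625/2 = 0.4688 in → 1.2 × 0.4688 × 0.25 × 65 = 9.141 → r_n = 9.141 kips.
Interior bolts: l_c = 1.75 − 0.5625 = 1.188 in → 1.2 × 1.188 × 0.25 × 65 = 23.16 → r_n = 19.5 kips.
R_n = 1 × 9.141 + 2 × 19.5 = 48.14 kips.
Allowable strength R_n/Ω = 48.14 / 2 = 24.1 kips.

24.1 kips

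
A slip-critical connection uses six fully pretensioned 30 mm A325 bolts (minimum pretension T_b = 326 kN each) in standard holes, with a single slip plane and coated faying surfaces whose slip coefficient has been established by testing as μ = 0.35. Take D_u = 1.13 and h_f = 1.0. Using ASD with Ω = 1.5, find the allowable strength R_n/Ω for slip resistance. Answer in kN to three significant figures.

R_n = μ · D_u · h_f · T_b · n_s · n_b = 0.35 × 1.13 × 1.0 × 326 × 1 × 6 = 773.6 kN.
Allowable strength R_n/Ω = 773.6 / 1.5 = 516 kN.

516 kN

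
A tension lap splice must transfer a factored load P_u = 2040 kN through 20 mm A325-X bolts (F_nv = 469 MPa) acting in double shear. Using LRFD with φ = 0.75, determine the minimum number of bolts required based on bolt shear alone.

10 bolts

A_b = π·20²/4 = 314.2 mm².
Per-bolt design strength φR_n = 0.75 × 469 × 314.2 × 2 / 1000 = 221 kN.
n ≥ 2040 / 221 = 9.23 → use 10 bolts.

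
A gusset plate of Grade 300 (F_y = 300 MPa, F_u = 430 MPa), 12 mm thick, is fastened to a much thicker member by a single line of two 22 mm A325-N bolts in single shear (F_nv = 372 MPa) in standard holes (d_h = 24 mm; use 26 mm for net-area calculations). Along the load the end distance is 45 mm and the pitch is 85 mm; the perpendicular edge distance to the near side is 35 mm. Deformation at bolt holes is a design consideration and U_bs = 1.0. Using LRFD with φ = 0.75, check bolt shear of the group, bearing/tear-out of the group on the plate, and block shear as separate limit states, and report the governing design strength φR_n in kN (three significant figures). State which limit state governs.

Bolt shear: A_b = π·22²/4 = 380.1 mm²; R_n = 372 × 380.1 × 2 × 1 / 1000 = 282.8 kN → 0.75 × 282.8 = 212 kN.
Bearing: edge l_c = 33, r_n = 204.3 kN; interior l_c = 61, r_n = 272.4 kN; R_n = 204.3 + 1·272.4 = 476.8 kN → 358 kN.
Block shear: A_gv = 1560, A_nv = 1092, A_nt = 264 mm²; R_n = min(0.6F_uA_nv, 0.6F_yA_gv) + U_bs·F_u·A_nt = 394.3 kN → 296 kN.
Bolt shear governs: 212 kN.

212 kN (bolt shear governs)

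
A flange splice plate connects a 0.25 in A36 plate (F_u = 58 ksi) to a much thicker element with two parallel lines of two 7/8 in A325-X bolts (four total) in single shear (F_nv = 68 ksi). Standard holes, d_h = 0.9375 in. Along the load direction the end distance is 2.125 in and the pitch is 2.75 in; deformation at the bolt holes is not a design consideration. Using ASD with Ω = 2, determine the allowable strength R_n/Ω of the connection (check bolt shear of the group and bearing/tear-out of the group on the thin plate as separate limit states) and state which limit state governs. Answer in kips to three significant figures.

Bolt shear: A_b = π·0.875²/4 = 0.6013 in²; R_n = 68 × 0.6013 × 4 × 1 = 163.6 kips → 163.6 / 2 = 81.8 kips.
Bearing (1.5 l_c t F_u ≤ 3.0 d t F_u): upper limit = 3.0·0.875·0.25·58 = 38.06 kips.
  Edge l_c = 2.125 − 0.9375/2 = 1.656 → r_n = 36.02 kips; interior l_c = 2.75 − 0.9375 = 1.812 → r_n = 38.06 kips.
  R_n,bearing = 2·36.02 + 2·38.06 = 148.2 kips → 148.2 / 2 = 74.1 kips.
Bearing governs: 74.1 kips.

74.1 kips (bearing governs)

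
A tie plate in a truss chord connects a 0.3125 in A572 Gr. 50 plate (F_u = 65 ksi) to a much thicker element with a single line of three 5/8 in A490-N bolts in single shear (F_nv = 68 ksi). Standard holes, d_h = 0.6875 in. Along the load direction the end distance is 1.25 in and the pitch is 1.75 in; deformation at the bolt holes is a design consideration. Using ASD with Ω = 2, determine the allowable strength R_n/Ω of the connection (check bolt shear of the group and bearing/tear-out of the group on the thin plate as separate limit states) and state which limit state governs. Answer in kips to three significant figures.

Bolt shear: A_b = π·0.625²/4 = 0.3068 in²; R_n = 68 × 0.3068 × 3 × 1 = 62.59 kips → 62.59 / 2 = 31.3 kips.
Bearing (1.2 l_c t F_u ≤ 2.4 d t F_u): upper limit = 2.4·0.625·0.3125·65 = 30.47 kips.
  Edge l_c = 1.25 − 0.6875/2 = 0.9062 → r_n = 22.09 kips; interior l_c = 1.75 − 0.6875 = 1.062 → r_n = 25.9 kips.
  R_n,bearing = 1·22.09 + 2·25.9 = 73.89 kips → 73.89 / 2 = 36.9 kips.
Bolt shear governs: 31.3 kips.

31.3 kips (bolt shear governs)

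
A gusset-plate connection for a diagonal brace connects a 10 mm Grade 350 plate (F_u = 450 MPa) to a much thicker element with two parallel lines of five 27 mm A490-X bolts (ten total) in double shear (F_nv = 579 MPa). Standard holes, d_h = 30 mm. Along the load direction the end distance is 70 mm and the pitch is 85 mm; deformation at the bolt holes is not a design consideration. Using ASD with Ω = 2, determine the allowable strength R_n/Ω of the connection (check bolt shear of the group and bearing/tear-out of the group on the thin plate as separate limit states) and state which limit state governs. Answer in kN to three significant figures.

Bolt shear: A_b = π·27²/4 = 572.6 mm²; R_n = 579 × 572.6 × 10 × 2 / 1000 = 6630 kN → 6630 / 2 = 3320 kN.
Bearing (1.5 l_c t F_u ≤ 3.0 d t F_u): upper limit = 3.0·27·10·450 / 1000 = 364.5 kN.
  Edge l_c = 70 − 30/2 = 55 → r_n = 364.5 kN; interior l_c = 85 − 30 = 55 → r_n = 364.5 kN.
  R_n,bearing = 2·364.5 + 8·364.5 = 3645 kN → 3645 / 2 = 1820 kN.
Bearing governs: 1820 kN.

1820 kN (bearing governs)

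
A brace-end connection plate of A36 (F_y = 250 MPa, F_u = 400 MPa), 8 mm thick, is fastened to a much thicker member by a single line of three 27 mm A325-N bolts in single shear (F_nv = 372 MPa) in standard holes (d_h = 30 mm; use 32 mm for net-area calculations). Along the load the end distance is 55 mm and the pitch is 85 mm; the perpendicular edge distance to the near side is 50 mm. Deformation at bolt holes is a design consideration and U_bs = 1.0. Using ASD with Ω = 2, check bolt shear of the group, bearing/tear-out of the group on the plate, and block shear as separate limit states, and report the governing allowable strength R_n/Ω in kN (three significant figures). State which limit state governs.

189 kN (block shear governs)

Bolt shear: A_b = π·27²/4 = 572.6 mm²; R_n = 372 × 572.6 × 3 × 1 / 1000 = 639 kN → 639 / 2 = 319 kN.
Bearing: edge l_c = 40, r_n = 153.6 kN; interior l_c = 55, r_n = 207.4 kN; R_n = 153.6 + 2·207.4 = 568.3 kN → 284 kN.
Block shear: A_gv = 1800, A_nv = 1160, A_nt = 272 mm²; R_n = min(0.6F_uA_nv, 0.6F_yA_gv) + U_bs·F_u·A_nt = 378.8 kN → 189 kN.
Block shear governs: 189 kN.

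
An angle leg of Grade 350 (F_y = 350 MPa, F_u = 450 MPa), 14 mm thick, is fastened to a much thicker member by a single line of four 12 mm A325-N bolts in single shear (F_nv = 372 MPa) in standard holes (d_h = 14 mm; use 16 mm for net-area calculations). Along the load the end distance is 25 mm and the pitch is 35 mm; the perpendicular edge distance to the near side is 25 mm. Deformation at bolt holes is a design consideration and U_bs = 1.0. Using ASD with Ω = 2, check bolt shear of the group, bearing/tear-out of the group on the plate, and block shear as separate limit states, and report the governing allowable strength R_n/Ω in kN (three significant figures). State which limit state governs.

84.1 kN (bolt shear governs)

Bolt shear: A_b = π·12²/4 = 113.1 mm²; R_n = 372 × 113.1 × 4 × 1 / 1000 = 168.3 kN → 168.3 / 2 = 84.1 kN.
Bearing: edge l_c = 18, r_n = 136.1 kN; interior l_c = 21, r_n = 158.8 kN; R_n = 136.1 + 3·158.8 = 612.4 kN → 306 kN.
Block shear: A_gv = 1820, A_nv = 1036, A_nt = 238 mm²; R_n = min(0.6F_uA_nv, 0.6F_yA_gv) + U_bs·F_u·A_nt = 386.8 kN → 193 kN.
Bolt shear governs: 84.1 kN.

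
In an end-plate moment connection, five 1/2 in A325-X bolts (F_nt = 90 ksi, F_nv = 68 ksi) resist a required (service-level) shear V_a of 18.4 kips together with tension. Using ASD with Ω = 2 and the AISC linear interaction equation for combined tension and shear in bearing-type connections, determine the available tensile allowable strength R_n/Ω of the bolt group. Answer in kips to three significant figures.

A_b = π·0.5²/4 = 0.1963 in²; f_rv = 18.4 / (5 × 0.1963) = 18.74 ksi.
F'_nt = 1.3 F_nt − (Ω F_nt / F_nv) f_rv = 1.3·90 − (2·90/68)·18.74 = 67.39 ksi, capped at F_nt → F'_nt = 67.39 ksi.
R_n = F'_nt · A_b · n = 67.39 × 0.1963 × 5 = 66.16 kips.
Allowable strength R_n/Ω = 66.16 / 2 = 33.1 kips.

33.1 kips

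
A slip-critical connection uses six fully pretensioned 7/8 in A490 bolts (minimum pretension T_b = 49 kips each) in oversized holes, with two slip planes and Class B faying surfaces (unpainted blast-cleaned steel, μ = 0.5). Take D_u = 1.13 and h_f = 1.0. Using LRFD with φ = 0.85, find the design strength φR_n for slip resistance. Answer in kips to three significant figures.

282 kips

R_n = μ · D_u · h_f · T_b · n_s · n_b = 0.5 × 1.13 × 1.0 × 49 × 2 × 6 = 332.2 kips.
Design strength φR_n = 0.85 × 332.2 = 282 kips.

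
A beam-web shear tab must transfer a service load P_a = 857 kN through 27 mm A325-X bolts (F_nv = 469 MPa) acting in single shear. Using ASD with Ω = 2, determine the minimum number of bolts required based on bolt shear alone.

A_b = π·27²/4 = 572.6 mm².
Per-bolt allowable strength R_n/Ω = 469 × 572.6 × 1 / 1000 / 2 = 134.3 kN.
n ≥ 857 / 134.3 = 6.383 → use 7 bolts.

7 bolts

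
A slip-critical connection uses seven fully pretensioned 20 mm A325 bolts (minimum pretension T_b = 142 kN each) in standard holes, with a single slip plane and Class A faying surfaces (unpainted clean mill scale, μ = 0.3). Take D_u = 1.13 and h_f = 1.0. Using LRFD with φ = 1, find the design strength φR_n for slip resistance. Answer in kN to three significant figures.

337 kN

R_n = μ · D_u · h_f · T_b · n_s · n_b = 0.3 × 1.13 × 1.0 × 142 × 1 × 7 = 337 kN.
Design strength φR_n = 1 × 337 = 337 kN.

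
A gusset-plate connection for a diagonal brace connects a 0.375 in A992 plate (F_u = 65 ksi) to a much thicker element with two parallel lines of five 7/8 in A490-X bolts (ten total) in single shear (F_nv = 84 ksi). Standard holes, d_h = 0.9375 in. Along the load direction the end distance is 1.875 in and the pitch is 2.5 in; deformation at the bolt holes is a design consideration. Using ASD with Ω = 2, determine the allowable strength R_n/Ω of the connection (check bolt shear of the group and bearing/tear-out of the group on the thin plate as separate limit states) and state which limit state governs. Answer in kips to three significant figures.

224 kips (bearing governs)

Bolt shear: A_b = π·0.875²/4 = 0.6013 in²; R_n = 84 × 0.6013 × 10 × 1 = 505.1 kips → 505.1 / 2 = 253 kips.
Bearing (1.2 l_c t F_u ≤ 2.4 d t F_u): upper limit = 2.4·0.875·0.375·65 = 51.19 kips.
  Edge l_c = 1.875 − 0.9375/2 = 1.406 → r_n = 41.13 kips; interior l_c = 2.5 − 0.9375 = 1.562 → r_n = 45.7 kips.
  R_n,bearing = 2·41.13 + 8·45.7 = 447.9 kips → 447.9 / 2 = 224 kips.
Bearing governs: 224 kips.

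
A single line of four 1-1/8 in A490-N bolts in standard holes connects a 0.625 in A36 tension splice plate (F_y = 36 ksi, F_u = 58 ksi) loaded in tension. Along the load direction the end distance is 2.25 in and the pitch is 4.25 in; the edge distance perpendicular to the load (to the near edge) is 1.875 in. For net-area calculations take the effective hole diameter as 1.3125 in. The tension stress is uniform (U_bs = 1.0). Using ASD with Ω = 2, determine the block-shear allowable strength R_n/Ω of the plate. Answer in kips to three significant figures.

Shear plane L_v = 2.25 + 3·4.25 = 15 in; A_gv = 15 × 0.625 = 9.375 in².
A_nv = (15 − 3.5·1.3125) × 0.625 = 6.504 in².
A_nt = (1.875 − 0.5·1.3125) × 0.625 = 0.7617 in².
0.6 F_u A_nv = 226.3 kips; 0.6 F_y A_gv = 202.5 kips → shear yielding governs the shear term.
R_n = 202.5 + 1.0 × 58 × 0.7617 = 246.7 kips.
Allowable strength R_n/Ω = 246.7 / 2 = 123 kips.

123 kips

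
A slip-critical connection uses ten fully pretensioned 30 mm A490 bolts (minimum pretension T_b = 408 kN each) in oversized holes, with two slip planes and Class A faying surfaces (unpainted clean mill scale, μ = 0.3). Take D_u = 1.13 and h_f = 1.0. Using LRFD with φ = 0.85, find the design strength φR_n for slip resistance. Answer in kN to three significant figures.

2350 kN

R_n = μ · D_u · h_f · T_b · n_s · n_b = 0.3 × 1.13 × 1.0 × 408 × 2 × 10 = 2766 kN.
Design strength φR_n = 0.85 × 2766 = 2350 kN.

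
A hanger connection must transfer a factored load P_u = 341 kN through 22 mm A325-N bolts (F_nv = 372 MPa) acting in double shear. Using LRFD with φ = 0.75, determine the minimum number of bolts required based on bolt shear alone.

A_b = π·22²/4 = 380.1 mm².
Per-bolt design strength φR_n = 0.75 × 372 × 380.1 × 2 / 1000 = 212.1 kN.
n ≥ 341 / 212.1 = 1.608 → use 2 bolts.

2 bolts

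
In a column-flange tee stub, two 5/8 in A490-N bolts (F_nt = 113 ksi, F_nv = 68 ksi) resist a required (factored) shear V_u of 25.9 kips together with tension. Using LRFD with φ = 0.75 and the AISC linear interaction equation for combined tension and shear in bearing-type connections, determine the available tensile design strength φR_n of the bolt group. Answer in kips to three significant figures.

24.6 kips

A_b = π·0.625²/4 = 0.3068 in²; f_rv = 25.9 / (2 × 0.3068) = 42.21 ksi.
F'_nt = 1.3 F_nt − (F_nt / φF_nv) f_rv = 1.3·113 − (113/(0.75·68))·42.21 = 53.37 ksi, capped at F_nt → F'_nt = 53.37 ksi.
R_n = F'_nt · A_b · n = 53.37 × 0.3068 × 2 = 32.75 kips.
Design strength φR_n = 0.75 × 32.75 = 24.6 kips.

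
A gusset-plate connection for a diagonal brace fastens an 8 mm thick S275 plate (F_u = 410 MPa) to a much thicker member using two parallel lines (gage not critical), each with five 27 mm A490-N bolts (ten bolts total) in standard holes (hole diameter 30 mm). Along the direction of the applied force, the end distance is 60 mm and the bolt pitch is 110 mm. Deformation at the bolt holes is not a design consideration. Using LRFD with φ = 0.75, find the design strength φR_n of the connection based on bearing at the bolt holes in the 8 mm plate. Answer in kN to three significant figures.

Per bolt r_n = 1.5 l_c t F_u ≤ 3.0 d t F_u; upper limit = 3.0 × 27 × 8 × 410 / 1000 = 265.7 kN.
Edge bolt: l_c = 60 − 30/2 = 45 mm → 1.5 × 45 × 8 × 410 / 1000 = 221.4 → r_n = 221.4 kN.
Interior bolts: l_c = 110 − 30 = 80 mm → 1.5 × 80 × 8 × 410 / 1000 = 393.6 → r_n = 265.7 kN.
R_n = 2 × 221.4 + 8 × 265.7 = 2568 kN.
Design strength φR_n = 0.75 × 2568 = 1930 kN.

1930 kN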